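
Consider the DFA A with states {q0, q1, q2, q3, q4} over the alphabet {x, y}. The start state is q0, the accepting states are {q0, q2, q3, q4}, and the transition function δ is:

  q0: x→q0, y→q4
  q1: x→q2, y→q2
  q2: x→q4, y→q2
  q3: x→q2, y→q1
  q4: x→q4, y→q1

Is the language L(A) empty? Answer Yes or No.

The empty string ε is accepted: the run q0 ends in the accepting state q0.
Since at least one string is accepted, L(A) is not empty.

No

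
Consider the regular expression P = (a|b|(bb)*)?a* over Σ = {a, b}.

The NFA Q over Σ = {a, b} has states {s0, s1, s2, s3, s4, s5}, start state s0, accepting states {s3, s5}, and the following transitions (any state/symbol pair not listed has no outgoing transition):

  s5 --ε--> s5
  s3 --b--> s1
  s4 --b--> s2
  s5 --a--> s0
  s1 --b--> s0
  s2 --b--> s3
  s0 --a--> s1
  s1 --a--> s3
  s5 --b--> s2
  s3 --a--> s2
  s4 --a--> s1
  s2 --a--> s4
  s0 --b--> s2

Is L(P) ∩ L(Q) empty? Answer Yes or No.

The string aa is accepted by both P and Q.
Hence L(P) ∩ L(Q) ≠ ∅.

No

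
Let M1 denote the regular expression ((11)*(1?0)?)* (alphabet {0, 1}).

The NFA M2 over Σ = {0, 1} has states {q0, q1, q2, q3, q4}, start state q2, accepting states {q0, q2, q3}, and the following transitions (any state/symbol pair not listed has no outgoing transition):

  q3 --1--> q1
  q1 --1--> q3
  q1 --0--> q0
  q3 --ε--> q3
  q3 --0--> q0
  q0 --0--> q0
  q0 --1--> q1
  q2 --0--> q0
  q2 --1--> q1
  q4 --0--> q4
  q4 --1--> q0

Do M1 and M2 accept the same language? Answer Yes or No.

Yes

Converting the expression M1 to a DFA (subset construction, then merging equivalent states) gives the minimal DFA with states {r0, r1}, start state r0, accepting states {r0} and transitions r0: 0→r0, 1→r1; r1: 0→r0, 1→r0.
Exploring the product automaton M1 × M2 from the start pair (r0, q2), following both machines on each input symbol, reaches 4 state pairs: (r0, q2), (r0, q0), (r1, q1), (r0, q3).
M1 accepts in {r0} and M2 accepts in {q0, q2, q3}. In every reachable pair the two components are either both accepting — (r0, q2), (r0, q0), (r0, q3) — or both non-accepting, so no string is accepted by exactly one of the machines: L(M1) \ L(M2) and L(M2) \ L(M1) are both empty.
Hence every string is accepted by M1 iff it is accepted by M2, and the two languages coincide.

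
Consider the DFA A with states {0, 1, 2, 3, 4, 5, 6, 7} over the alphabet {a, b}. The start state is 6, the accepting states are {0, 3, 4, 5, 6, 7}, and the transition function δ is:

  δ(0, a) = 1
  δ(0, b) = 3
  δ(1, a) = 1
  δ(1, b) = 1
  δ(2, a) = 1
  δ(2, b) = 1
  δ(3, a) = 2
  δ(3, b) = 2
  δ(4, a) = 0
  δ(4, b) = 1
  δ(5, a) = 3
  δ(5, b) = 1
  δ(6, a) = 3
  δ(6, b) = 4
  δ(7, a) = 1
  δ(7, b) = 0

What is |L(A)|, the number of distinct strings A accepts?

5

The useful subgraph on states {0, 3, 4, 6} is acyclic, so L(A) is finite; the longest accepting path visits 4 useful states, giving maximum string length 3.
Counting accepting paths from 6 by length: 1 of length 0, 2 of length 1, 1 of length 2, 1 of length 3. Total 5.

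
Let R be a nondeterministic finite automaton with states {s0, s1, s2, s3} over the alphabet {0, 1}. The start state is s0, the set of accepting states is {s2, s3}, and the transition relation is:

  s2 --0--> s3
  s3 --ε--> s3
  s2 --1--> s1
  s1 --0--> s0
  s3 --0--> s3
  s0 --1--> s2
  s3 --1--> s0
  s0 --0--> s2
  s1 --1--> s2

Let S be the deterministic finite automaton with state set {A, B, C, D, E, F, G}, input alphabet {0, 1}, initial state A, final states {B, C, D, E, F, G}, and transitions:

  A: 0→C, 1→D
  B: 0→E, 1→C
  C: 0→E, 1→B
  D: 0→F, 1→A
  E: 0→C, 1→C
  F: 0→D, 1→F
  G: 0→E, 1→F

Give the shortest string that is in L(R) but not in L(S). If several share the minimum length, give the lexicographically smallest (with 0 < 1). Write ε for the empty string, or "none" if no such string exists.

1011101

The string 1011101 is accepted by R but not by S.
No shorter string lies in the difference, and 1011101 is the lexicographically first length-7 string in L(R) \ L(S).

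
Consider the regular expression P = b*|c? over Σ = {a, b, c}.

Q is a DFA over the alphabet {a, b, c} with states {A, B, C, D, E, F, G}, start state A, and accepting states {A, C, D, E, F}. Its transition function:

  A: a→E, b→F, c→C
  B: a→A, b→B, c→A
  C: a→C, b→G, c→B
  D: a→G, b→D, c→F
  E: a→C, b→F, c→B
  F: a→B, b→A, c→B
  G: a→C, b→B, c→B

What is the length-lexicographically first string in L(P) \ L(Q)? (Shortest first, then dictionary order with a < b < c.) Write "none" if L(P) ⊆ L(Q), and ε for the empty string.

Converting the expression P to a DFA (subset construction, then merging equivalent states) gives the minimal DFA with states {p0, p1, p2, p3}, start state p0, accepting states {p0, p2, p3} and transitions p0: a→p1, b→p2, c→p3; p1: a→p1, b→p1, c→p1; p2: a→p1, b→p2, c→p1; p3: a→p1, b→p1, c→p1.
Exploring the product automaton P × Q from the start pair (p0, A), following both machines on each input symbol, reaches 10 state pairs: (p0, A), (p1, E), (p2, F), (p3, C), (p1, C), (p1, F), (p1, B), (p2, A), (p1, G), (p1, A).
P accepts in {p0, p2, p3} and Q accepts in {A, C, D, E, F}. The reachable pairs whose P-component is accepting are (p0, A), (p2, F), (p3, C), (p2, A); in each of them the Q-component is accepting too, so the product for L(P) \ L(Q) (P-component accepting, Q-component rejecting) has no reachable accepting pair and the difference is empty.
So every string accepted by P is also accepted by Q: L(P) \ L(Q) = ∅ and there is no such string.

none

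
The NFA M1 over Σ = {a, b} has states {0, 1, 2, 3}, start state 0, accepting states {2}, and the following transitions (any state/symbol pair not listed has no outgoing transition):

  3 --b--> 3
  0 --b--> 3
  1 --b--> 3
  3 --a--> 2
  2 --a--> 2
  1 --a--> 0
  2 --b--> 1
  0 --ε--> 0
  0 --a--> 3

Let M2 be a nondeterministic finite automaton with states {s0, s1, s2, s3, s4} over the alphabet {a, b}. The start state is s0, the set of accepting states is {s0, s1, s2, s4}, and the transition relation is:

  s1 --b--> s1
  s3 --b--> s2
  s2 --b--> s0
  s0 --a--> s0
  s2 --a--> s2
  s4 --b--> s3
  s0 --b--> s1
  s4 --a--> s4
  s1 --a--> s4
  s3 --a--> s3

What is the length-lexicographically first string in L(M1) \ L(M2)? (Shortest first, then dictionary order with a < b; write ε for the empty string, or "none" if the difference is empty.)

aababa

The string aababa is accepted by M1 but not by M2.
No shorter string lies in the difference, and aababa is the lexicographically first length-6 string in L(M1) \ L(M2).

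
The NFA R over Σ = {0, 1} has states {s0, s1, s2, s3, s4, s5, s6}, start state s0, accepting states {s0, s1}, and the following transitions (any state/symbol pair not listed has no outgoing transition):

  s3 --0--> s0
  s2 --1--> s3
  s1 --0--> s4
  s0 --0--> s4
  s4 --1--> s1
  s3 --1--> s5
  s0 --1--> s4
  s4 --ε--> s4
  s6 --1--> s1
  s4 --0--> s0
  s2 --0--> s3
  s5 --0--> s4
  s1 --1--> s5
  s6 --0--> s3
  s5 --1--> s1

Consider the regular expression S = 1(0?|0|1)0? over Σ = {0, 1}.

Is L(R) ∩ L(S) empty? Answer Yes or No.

No

The string 10 is accepted by both R and S.
Hence L(R) ∩ L(S) ≠ ∅.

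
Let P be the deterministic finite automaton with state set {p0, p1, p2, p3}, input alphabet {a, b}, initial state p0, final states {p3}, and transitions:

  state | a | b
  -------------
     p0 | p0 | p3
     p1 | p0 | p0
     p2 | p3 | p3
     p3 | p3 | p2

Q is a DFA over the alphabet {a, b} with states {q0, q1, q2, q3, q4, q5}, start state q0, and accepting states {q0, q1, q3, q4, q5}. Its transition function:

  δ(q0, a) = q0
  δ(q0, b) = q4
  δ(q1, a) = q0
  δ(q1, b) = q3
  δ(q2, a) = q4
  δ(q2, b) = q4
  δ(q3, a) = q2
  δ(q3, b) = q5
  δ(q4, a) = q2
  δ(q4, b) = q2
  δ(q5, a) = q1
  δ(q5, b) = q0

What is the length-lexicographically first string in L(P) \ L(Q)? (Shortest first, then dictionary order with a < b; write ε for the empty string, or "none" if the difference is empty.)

The string ba is accepted by P but not by Q.
No shorter string lies in the difference, and ba is the lexicographically first length-2 string in L(P) \ L(Q).

ba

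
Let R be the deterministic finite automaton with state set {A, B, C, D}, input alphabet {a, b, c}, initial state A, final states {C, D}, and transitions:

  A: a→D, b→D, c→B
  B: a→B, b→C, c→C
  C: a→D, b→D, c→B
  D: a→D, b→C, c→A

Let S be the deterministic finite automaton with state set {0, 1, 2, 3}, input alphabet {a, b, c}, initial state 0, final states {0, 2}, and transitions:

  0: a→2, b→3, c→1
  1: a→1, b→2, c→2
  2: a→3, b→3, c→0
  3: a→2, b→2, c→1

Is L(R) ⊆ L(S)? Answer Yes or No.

The string b is in L(R) but not in L(S).
So L(R) ⊄ L(S).

No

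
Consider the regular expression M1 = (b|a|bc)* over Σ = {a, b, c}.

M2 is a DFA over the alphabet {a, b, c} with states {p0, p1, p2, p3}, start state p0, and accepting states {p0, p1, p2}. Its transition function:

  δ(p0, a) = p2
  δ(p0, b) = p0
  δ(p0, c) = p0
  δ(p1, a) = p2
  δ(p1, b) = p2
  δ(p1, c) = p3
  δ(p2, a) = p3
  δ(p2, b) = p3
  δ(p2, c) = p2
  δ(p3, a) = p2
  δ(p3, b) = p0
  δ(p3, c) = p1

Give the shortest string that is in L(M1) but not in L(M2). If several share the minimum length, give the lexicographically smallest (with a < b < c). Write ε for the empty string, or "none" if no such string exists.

aa

The string aa is accepted by M1 but not by M2.
No shorter string lies in the difference, and aa is the lexicographically first length-2 string in L(M1) \ L(M2).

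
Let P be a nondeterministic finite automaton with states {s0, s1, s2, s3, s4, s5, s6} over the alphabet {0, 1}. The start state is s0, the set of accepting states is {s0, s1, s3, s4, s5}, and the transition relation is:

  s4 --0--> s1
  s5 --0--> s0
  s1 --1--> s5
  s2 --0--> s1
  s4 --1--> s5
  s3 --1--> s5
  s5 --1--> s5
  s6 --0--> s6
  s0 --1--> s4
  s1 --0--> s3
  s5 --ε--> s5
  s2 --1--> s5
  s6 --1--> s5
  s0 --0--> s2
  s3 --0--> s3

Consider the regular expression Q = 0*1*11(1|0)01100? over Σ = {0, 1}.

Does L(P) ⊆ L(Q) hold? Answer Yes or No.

No

The empty string ε is in L(P) but not in L(Q).
So L(P) ⊄ L(Q).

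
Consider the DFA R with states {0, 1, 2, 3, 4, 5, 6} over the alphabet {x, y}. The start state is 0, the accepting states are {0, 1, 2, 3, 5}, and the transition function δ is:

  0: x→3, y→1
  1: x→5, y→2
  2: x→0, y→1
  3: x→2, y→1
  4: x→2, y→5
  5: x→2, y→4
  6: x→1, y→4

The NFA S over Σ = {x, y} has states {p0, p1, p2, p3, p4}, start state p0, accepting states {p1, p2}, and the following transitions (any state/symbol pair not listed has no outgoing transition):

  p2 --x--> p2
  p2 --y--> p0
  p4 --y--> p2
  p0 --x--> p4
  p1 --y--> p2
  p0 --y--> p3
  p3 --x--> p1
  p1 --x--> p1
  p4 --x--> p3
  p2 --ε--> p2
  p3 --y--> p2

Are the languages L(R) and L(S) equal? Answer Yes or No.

No

The empty string ε is accepted by R but rejected by S.
So L(R) ≠ L(S).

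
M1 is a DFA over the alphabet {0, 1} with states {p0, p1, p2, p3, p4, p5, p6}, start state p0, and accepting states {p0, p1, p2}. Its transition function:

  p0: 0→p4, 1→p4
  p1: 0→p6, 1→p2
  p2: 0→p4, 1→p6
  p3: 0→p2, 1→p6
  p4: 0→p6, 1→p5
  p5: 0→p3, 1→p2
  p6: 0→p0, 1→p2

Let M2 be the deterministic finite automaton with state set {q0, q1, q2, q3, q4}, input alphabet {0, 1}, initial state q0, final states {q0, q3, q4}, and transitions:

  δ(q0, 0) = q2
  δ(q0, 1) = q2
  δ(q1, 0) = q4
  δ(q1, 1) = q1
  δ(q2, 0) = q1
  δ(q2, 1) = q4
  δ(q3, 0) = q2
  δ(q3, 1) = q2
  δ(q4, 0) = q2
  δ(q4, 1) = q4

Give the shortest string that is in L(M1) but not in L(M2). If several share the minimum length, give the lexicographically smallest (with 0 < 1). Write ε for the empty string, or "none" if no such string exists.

001

The string 001 is accepted by M1 but not by M2.
No shorter string lies in the difference, and 001 is the lexicographically first length-3 string in L(M1) \ L(M2).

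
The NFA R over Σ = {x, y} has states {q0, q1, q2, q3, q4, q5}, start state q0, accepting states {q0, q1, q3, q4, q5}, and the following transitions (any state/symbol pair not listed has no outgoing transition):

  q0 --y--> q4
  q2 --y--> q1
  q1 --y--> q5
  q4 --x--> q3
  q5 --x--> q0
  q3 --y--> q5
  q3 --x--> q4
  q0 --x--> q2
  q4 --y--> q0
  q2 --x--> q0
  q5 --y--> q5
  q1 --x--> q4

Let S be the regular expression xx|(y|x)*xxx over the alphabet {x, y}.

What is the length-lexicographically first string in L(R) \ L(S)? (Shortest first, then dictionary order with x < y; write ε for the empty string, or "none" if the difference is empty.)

The empty string ε is accepted by R but not by S.
Since ε is the unique shortest string, it is the required witness.

ε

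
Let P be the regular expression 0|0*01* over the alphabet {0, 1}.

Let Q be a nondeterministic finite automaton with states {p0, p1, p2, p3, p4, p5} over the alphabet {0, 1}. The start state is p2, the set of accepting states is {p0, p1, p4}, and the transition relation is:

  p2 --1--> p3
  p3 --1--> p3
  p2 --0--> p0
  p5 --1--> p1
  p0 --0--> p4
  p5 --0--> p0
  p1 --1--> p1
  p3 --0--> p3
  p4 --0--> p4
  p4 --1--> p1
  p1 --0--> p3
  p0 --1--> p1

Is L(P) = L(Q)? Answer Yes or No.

Yes

Converting the expression P to a DFA (subset construction, then merging equivalent states) gives the minimal DFA with states {r0, r1, r2, r3}, start state r0, accepting states {r1, r3} and transitions r0: 0→r1, 1→r2; r1: 0→r1, 1→r3; r2: 0→r2, 1→r2; r3: 0→r2, 1→r3.
Exploring the product automaton P × Q from the start pair (r0, p2), following both machines on each input symbol, reaches 5 state pairs: (r0, p2), (r1, p0), (r2, p3), (r1, p4), (r3, p1).
P accepts in {r1, r3} and Q accepts in {p0, p1, p4}. In every reachable pair the two components are either both accepting — (r1, p0), (r1, p4), (r3, p1) — or both non-accepting, so no string is accepted by exactly one of the machines: L(P) \ L(Q) and L(Q) \ L(P) are both empty.
Hence every string is accepted by P iff it is accepted by Q, and the two languages coincide.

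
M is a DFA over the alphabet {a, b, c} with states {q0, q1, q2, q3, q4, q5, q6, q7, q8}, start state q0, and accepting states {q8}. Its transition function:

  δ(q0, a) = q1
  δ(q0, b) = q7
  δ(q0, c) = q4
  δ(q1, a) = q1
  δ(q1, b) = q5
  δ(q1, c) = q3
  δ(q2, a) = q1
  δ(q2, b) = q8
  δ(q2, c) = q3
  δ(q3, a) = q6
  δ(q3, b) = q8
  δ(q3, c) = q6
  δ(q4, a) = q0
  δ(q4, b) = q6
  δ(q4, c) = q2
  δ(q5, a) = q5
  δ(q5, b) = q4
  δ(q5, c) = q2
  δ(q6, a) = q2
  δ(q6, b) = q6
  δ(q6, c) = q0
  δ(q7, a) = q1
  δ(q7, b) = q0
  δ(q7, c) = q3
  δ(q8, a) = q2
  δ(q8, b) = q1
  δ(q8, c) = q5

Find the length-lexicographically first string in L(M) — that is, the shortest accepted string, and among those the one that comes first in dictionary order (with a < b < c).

A breadth-first search from q0 reaches an accepting state first via the path q0 → q1 → q3 → q8 on input acb.
No string of length < 3 is accepted (BFS exhausts all shorter strings without reaching an accepting state), and acb is the lexicographically least accepting string of length 3.

acb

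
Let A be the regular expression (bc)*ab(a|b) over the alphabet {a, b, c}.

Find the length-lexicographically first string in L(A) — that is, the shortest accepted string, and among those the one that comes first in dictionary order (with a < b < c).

By inspection of the expression, no string of length less than 3 matches, and aba is the lexicographically first match of length 3.

aba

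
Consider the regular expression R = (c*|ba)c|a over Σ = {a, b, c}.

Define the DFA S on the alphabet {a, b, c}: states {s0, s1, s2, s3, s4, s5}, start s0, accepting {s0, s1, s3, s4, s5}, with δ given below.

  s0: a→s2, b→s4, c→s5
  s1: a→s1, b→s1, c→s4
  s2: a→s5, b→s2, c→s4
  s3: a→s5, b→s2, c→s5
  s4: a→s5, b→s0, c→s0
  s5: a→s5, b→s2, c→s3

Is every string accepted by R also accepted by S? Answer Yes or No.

No

The string a is in L(R) but not in L(S).
So L(R) ⊄ L(S).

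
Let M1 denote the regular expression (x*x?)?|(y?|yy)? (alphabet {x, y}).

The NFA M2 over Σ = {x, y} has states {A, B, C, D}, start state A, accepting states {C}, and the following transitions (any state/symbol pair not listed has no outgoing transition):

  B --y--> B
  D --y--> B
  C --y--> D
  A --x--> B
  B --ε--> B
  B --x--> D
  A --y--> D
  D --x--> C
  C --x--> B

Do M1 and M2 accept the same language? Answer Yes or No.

No

The empty string ε is accepted by M1 but rejected by M2.
So L(M1) ≠ L(M2).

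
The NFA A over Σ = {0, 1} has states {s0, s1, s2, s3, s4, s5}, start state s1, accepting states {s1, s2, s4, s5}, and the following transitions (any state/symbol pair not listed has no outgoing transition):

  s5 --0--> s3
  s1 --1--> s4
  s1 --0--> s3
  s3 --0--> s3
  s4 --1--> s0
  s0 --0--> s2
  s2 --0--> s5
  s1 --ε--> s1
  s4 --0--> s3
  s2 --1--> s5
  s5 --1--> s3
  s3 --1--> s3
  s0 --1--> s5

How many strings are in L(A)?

The useful subgraph on states {s0, s1, s2, s4, s5} is acyclic, so L(A) is finite; the longest accepting path visits 5 useful states, giving maximum string length 4.
Counting accepting paths from s1 by length: 1 of length 0, 1 of length 1, 2 of length 3, 2 of length 4. Total 6.

6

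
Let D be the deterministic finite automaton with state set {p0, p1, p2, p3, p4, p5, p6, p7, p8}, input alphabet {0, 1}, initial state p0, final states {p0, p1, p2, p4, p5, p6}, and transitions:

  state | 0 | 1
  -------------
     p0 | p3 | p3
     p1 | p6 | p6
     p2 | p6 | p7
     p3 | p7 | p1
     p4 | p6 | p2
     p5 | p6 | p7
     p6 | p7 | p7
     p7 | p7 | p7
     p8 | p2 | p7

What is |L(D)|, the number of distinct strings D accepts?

7

The useful subgraph on states {p0, p1, p3, p6} is acyclic, so L(D) is finite; the longest accepting path visits 4 useful states, giving maximum string length 3.
Counting accepting paths from p0 by length: 1 of length 0, 2 of length 2, 4 of length 3. Total 7.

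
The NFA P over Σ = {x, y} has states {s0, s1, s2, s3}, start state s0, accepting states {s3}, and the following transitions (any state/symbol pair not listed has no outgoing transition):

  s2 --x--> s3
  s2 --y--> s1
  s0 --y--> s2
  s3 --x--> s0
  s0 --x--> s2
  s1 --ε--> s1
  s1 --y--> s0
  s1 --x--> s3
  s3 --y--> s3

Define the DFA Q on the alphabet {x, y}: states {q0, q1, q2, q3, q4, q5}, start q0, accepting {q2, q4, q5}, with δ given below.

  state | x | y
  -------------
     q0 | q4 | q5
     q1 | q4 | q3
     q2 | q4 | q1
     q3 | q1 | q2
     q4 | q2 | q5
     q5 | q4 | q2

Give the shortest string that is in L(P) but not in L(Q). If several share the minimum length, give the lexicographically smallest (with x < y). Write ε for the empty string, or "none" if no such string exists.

The string xxy is accepted by P but not by Q.
No shorter string lies in the difference, and xxy is the lexicographically first length-3 string in L(P) \ L(Q).

xxy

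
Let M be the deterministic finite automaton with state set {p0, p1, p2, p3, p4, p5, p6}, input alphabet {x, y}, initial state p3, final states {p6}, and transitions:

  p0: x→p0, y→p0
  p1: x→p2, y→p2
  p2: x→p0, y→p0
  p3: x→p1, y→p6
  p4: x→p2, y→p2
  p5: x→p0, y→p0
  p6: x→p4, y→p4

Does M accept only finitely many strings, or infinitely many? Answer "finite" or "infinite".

The useful states (reachable from p3 and able to reach an accepting state) are {p3, p6}.
Restricted to these states the transition graph has no cycle, so every accepting path has bounded length and L is finite.

finite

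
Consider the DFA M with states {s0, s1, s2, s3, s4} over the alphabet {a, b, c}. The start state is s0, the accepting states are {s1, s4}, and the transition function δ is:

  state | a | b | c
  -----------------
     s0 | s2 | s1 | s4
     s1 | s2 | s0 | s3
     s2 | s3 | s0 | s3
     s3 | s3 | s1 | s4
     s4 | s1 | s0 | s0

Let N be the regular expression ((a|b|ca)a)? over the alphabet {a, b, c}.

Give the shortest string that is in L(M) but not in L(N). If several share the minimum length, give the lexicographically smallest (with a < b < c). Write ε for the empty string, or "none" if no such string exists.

The string b is accepted by M but not by N.
No shorter string lies in the difference, and b is the lexicographically first length-1 string in L(M) \ L(N).

b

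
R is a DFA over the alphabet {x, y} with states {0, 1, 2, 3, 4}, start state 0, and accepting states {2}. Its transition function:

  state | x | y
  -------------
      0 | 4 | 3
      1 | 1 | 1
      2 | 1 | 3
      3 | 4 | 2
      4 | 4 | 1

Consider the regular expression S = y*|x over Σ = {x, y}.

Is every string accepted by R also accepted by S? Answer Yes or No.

Yes

Converting the expression S to a DFA (subset construction, then merging equivalent states) gives the minimal DFA with states {s0, s1, s2, s3}, start state s0, accepting states {s0, s1, s2} and transitions s0: x→s1, y→s2; s1: x→s3, y→s3; s2: x→s3, y→s2; s3: x→s3, y→s3.
Exploring the product automaton R × S from the start pair (0, s0), following both machines on each input symbol, reaches 6 state pairs: (0, s0), (4, s1), (3, s2), (4, s3), (1, s3), (2, s2).
R accepts in {2} and S accepts in {s0, s1, s2}. The reachable pairs whose R-component is accepting are (2, s2); in each of them the S-component is accepting too, so the product for L(R) \ L(S) (R-component accepting, S-component rejecting) has no reachable accepting pair and the difference is empty.
Hence every string in L(R) is also in L(S).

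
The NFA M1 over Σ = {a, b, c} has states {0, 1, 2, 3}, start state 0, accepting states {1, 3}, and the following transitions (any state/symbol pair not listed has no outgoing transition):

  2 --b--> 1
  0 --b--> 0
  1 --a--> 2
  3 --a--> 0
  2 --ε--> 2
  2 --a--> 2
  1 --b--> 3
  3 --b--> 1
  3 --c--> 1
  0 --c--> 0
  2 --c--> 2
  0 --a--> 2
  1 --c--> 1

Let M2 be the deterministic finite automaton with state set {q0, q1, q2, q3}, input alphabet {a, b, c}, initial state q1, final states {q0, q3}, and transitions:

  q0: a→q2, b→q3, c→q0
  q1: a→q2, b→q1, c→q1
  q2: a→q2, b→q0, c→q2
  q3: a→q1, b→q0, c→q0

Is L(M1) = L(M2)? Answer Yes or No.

Exploring the product automaton M1 × M2 from the start pair (0, q1), following both machines on each input symbol, reaches 4 state pairs: (0, q1), (2, q2), (1, q0), (3, q3).
M1 accepts in {1, 3} and M2 accepts in {q0, q3}. In every reachable pair the two components are either both accepting — (1, q0), (3, q3) — or both non-accepting, so no string is accepted by exactly one of the machines: L(M1) \ L(M2) and L(M2) \ L(M1) are both empty.
Hence every string is accepted by M1 iff it is accepted by M2, and the two languages coincide.

Yes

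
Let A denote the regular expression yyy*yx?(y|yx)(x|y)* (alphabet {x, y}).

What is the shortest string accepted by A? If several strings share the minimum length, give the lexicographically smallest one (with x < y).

yyyy

By inspection of the expression, no string of length less than 4 matches, and yyyy is the lexicographically first match of length 4.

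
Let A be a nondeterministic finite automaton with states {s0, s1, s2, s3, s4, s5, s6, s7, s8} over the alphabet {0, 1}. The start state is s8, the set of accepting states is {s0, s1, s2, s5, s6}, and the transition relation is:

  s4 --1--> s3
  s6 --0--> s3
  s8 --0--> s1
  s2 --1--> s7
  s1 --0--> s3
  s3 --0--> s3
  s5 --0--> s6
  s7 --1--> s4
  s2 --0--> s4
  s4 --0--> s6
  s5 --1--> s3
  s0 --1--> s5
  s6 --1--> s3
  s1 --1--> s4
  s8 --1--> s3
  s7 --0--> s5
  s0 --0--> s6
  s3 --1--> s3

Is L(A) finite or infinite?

finite

The useful states (reachable from s8 and able to reach an accepting state) are {s1, s4, s6, s8}.
Restricted to these states the transition graph has no cycle, so every accepting path has bounded length and L is finite.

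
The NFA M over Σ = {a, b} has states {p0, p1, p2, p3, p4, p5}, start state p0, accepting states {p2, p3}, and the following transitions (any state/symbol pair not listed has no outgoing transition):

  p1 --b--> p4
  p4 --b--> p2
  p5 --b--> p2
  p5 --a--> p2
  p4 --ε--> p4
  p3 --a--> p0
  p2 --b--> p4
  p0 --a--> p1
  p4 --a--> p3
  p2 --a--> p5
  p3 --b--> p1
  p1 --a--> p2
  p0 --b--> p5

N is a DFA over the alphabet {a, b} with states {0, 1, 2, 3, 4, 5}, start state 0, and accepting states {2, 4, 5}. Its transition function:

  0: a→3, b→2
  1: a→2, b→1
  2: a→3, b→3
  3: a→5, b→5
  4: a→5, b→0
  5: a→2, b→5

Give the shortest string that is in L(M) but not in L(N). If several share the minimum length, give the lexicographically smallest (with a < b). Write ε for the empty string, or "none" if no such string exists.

The string ba is accepted by M but not by N.
No shorter string lies in the difference, and ba is the lexicographically first length-2 string in L(M) \ L(N).

ba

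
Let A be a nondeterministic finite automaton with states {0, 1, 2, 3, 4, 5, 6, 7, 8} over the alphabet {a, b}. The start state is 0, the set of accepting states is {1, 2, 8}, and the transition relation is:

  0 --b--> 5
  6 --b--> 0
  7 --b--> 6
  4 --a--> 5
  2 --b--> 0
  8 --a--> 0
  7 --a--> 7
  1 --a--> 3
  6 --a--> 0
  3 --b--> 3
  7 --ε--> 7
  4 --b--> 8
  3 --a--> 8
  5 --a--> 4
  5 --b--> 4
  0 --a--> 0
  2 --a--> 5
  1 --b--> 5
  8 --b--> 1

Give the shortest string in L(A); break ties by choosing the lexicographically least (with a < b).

A breadth-first search from 0 reaches an accepting state first via the path 0 → 5 → 4 → 8 on input bab.
No string of length < 3 is accepted (BFS exhausts all shorter strings without reaching an accepting state), and bab is the lexicographically least accepting string of length 3.

bab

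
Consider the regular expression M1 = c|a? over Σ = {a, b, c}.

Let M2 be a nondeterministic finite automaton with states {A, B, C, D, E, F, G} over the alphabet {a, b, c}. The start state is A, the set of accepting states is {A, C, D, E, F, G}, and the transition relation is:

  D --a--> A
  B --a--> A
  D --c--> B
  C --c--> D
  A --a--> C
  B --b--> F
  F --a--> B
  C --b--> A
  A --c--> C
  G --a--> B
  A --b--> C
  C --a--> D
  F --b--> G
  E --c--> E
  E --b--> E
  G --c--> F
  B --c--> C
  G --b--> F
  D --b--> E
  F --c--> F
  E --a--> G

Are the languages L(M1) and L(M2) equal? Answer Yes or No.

No

The string b is accepted by M2 but rejected by M1.
So L(M1) ≠ L(M2).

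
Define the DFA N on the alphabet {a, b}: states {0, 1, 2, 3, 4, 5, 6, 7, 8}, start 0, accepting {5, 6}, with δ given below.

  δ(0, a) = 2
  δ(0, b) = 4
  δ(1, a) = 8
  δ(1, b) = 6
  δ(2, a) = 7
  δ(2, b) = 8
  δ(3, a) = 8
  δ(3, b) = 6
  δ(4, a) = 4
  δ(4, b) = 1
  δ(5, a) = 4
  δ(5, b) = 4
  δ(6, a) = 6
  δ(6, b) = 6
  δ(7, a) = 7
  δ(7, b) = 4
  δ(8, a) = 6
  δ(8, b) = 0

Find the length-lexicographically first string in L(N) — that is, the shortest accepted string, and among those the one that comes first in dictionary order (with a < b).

aba

A breadth-first search from 0 reaches an accepting state first via the path 0 → 2 → 8 → 6 on input aba.
No string of length < 3 is accepted (BFS exhausts all shorter strings without reaching an accepting state), and aba is the lexicographically least accepting string of length 3.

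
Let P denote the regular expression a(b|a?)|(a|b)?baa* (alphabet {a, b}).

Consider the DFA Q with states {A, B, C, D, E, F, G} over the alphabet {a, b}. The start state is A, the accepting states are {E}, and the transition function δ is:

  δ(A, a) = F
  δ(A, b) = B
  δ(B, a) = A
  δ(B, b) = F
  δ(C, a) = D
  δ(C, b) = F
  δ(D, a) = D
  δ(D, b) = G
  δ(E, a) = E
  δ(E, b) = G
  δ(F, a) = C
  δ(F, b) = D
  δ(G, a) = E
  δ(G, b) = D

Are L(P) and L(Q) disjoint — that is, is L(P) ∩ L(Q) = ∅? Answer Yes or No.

Yes

Converting the expression P to a DFA (subset construction, then merging equivalent states) gives the minimal DFA with states {p0, p1, p2, p3, p4, p5, p6}, start state p0, accepting states {p1, p3, p4} and transitions p0: a→p1, b→p2; p1: a→p3, b→p4; p2: a→p4, b→p5; p3: a→p6, b→p6; p4: a→p4, b→p6; p5: a→p4, b→p6; p6: a→p6, b→p6.
Exploring the product automaton P × Q from the start pair (p0, A), following both machines on each input symbol, reaches 16 state pairs: (p0, A), (p1, F), (p2, B), (p3, C), (p4, D), (p4, A), (p5, F), (p6, D), (p6, F), (p6, G), (p4, F), (p6, B), (p4, C), (p6, C), (p6, E), (p6, A).
P accepts in {p1, p3, p4} and Q accepts in {E}; no reachable pair has both components accepting, so no string drives both machines to acceptance simultaneously and L(P) ∩ L(Q) = ∅.
So no string is accepted by both, and the intersection is empty.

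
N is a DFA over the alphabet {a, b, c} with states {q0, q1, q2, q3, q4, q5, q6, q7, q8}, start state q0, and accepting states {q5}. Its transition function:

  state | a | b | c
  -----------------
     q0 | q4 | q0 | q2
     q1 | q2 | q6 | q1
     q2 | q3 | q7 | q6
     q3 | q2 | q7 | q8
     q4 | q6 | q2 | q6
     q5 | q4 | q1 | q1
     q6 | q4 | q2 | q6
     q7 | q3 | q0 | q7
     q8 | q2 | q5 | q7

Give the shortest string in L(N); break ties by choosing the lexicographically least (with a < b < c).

A breadth-first search from q0 reaches an accepting state first via the path q0 → q2 → q3 → q8 → q5 on input cacb.
No string of length < 4 is accepted (BFS exhausts all shorter strings without reaching an accepting state), and cacb is the lexicographically least accepting string of length 4.

cacb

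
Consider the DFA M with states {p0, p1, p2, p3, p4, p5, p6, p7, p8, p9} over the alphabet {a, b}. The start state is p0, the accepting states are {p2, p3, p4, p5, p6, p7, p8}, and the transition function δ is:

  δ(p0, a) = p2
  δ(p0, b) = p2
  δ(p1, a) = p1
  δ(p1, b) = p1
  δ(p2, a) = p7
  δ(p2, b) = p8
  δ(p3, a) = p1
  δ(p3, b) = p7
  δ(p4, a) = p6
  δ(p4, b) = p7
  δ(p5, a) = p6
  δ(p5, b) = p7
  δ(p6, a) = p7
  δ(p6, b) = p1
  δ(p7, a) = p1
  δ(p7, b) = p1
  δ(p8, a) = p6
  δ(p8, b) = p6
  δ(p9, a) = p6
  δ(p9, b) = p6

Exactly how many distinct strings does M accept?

The useful subgraph on states {p0, p2, p6, p7, p8} is acyclic, so L(M) is finite; the longest accepting path visits 5 useful states, giving maximum string length 4.
Counting accepting paths from p0 by length: 2 of length 1, 4 of length 2, 4 of length 3, 4 of length 4. Total 14.

14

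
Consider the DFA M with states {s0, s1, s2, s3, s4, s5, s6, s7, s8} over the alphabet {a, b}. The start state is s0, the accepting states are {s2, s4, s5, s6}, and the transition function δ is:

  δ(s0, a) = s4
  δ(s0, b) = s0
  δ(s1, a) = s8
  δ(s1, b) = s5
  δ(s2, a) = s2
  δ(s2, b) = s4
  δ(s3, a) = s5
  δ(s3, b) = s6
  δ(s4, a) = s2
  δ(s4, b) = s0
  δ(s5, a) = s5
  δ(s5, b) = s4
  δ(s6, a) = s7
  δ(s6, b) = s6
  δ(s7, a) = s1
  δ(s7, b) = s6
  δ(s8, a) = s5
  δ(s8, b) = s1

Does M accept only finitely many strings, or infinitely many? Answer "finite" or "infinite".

State s0 is reachable from the start and can reach an accepting state, and it lies on the cycle s0 → s0.
Traversing that cycle any number of times yields accepted strings of unbounded length, so the language is infinite.

infinite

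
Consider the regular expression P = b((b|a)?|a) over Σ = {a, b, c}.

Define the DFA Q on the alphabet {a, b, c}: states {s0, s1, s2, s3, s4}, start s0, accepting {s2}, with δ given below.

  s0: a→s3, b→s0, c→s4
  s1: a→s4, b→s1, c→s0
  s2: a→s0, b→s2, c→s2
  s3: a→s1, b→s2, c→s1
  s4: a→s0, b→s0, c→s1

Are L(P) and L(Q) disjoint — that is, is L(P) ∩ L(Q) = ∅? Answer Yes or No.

Yes

Converting the expression P to a DFA (subset construction, then merging equivalent states) gives the minimal DFA with states {p0, p1, p2, p3}, start state p0, accepting states {p2, p3} and transitions p0: a→p1, b→p2, c→p1; p1: a→p1, b→p1, c→p1; p2: a→p3, b→p3, c→p1; p3: a→p1, b→p1, c→p1.
Exploring the product automaton P × Q from the start pair (p0, s0), following both machines on each input symbol, reaches 9 state pairs: (p0, s0), (p1, s3), (p2, s0), (p1, s4), (p1, s1), (p1, s2), (p3, s3), (p3, s0), (p1, s0).
P accepts in {p2, p3} and Q accepts in {s2}; no reachable pair has both components accepting, so no string drives both machines to acceptance simultaneously and L(P) ∩ L(Q) = ∅.
So no string is accepted by both, and the intersection is empty.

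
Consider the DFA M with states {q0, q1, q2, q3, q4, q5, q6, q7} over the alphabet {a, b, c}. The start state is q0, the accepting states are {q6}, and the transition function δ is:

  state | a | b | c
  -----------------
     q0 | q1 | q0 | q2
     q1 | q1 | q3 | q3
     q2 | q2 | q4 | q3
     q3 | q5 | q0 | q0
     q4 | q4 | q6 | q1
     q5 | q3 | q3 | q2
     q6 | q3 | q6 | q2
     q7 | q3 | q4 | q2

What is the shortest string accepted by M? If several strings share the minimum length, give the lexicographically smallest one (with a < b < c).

A breadth-first search from q0 reaches an accepting state first via the path q0 → q2 → q4 → q6 on input cbb.
No string of length < 3 is accepted (BFS exhausts all shorter strings without reaching an accepting state), and cbb is the lexicographically least accepting string of length 3.

cbb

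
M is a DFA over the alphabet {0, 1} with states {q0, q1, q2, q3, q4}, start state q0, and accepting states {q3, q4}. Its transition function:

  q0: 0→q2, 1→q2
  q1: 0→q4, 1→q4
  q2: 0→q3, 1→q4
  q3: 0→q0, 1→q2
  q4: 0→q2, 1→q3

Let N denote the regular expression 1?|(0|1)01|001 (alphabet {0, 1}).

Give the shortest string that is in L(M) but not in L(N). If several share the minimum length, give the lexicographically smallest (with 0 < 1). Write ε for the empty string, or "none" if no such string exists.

The string 00 is accepted by M but not by N.
No shorter string lies in the difference, and 00 is the lexicographically first length-2 string in L(M) \ L(N).

00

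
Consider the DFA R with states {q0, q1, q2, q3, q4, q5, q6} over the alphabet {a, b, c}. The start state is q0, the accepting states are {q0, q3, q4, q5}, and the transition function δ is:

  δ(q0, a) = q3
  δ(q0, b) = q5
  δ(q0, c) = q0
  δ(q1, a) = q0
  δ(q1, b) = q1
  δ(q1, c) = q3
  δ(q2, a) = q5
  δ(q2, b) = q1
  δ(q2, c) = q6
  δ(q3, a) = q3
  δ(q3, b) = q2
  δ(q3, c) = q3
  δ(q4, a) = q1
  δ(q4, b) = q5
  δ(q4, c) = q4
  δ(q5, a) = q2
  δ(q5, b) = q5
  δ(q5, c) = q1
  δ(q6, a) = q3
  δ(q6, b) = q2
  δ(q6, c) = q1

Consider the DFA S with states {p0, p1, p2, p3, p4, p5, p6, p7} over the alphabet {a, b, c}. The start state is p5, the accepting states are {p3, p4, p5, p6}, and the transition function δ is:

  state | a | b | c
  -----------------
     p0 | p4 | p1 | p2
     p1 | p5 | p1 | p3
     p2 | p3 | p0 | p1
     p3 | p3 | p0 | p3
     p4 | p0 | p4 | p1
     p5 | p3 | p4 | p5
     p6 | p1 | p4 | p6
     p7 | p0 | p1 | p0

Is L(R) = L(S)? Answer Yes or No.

Yes

Exploring the product automaton R × S from the start pair (q0, p5), following both machines on each input symbol, reaches 6 state pairs: (q0, p5), (q3, p3), (q5, p4), (q2, p0), (q1, p1), (q6, p2).
R accepts in {q0, q3, q4, q5} and S accepts in {p3, p4, p5, p6}. In every reachable pair the two components are either both accepting — (q0, p5), (q3, p3), (q5, p4) — or both non-accepting, so no string is accepted by exactly one of the machines: L(R) \ L(S) and L(S) \ L(R) are both empty.
Hence every string is accepted by R iff it is accepted by S, and the two languages coincide.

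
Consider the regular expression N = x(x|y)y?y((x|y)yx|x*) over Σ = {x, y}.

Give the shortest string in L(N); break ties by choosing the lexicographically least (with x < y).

By inspection of the expression, no string of length less than 3 matches, and xxy is the lexicographically first match of length 3.

xxy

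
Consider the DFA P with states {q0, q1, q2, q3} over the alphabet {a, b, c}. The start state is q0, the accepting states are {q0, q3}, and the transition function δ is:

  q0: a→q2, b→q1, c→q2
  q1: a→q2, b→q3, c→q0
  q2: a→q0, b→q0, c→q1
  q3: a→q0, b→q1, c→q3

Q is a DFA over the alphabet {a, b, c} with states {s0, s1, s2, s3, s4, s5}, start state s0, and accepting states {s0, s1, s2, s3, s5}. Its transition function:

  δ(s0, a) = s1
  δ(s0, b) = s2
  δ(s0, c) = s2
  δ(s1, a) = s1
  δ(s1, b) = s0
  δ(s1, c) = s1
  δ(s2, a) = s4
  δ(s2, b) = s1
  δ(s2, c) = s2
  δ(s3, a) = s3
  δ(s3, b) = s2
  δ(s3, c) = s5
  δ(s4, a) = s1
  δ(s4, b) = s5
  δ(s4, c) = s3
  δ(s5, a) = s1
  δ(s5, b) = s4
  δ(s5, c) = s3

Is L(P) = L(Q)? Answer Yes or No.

The string ca is accepted by P but rejected by Q.
So L(P) ≠ L(Q).

No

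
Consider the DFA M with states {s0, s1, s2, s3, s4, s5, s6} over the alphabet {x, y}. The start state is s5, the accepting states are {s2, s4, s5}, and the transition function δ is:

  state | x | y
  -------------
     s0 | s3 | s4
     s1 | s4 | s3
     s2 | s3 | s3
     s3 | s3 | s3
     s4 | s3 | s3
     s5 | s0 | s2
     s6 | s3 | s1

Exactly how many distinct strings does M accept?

3

The useful subgraph on states {s0, s2, s4, s5} is acyclic, so L(M) is finite; the longest accepting path visits 3 useful states, giving maximum string length 2.
Counting accepting paths from s5 by length: 1 of length 0, 1 of length 1, 1 of length 2. Total 3.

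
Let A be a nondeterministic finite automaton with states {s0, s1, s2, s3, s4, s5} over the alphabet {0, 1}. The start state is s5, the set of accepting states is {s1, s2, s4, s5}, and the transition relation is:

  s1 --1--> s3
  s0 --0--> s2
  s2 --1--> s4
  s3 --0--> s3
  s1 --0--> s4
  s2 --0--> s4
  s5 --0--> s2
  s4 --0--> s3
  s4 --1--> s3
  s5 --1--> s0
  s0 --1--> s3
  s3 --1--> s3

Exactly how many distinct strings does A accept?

7

The useful subgraph on states {s0, s2, s4, s5} is acyclic, so L(A) is finite; the longest accepting path visits 4 useful states, giving maximum string length 3.
Counting accepting paths from s5 by length: 1 of length 0, 1 of length 1, 3 of length 2, 2 of length 3. Total 7.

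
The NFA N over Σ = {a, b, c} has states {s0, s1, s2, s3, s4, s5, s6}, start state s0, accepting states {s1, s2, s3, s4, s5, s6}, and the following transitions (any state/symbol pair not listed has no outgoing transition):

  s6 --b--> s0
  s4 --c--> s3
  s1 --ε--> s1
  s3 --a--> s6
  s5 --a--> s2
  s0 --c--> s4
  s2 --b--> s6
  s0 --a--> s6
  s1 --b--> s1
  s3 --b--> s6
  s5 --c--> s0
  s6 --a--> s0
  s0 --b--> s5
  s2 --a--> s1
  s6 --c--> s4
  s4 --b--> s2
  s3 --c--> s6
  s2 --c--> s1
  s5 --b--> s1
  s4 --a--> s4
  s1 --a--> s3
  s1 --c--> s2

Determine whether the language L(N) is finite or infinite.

State s1 is reachable from the start and can reach an accepting state, and it lies on the cycle s1 → s1.
Traversing that cycle any number of times yields accepted strings of unbounded length, so the language is infinite.

infinite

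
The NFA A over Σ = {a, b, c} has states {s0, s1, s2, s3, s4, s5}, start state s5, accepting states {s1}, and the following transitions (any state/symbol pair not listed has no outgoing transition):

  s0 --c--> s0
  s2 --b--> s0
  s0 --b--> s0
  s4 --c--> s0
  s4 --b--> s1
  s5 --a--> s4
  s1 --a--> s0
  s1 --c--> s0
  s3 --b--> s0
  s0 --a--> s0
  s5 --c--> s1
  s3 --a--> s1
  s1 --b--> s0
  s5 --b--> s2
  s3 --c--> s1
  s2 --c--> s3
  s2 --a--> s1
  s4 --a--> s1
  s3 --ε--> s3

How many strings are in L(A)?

6

The useful subgraph on states {s1, s2, s3, s4, s5} is acyclic, so L(A) is finite; the longest accepting path visits 4 useful states, giving maximum string length 3.
Counting accepting paths from s5 by length: 1 of length 1, 3 of length 2, 2 of length 3. Total 6.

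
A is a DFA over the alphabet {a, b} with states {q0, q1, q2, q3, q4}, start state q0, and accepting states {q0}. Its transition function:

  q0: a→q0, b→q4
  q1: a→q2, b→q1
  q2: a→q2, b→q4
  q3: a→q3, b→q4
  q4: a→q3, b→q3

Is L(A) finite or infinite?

State q0 is reachable from the start and can reach an accepting state, and it lies on the cycle q0 → q0.
Traversing that cycle any number of times yields accepted strings of unbounded length, so the language is infinite.

infinite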